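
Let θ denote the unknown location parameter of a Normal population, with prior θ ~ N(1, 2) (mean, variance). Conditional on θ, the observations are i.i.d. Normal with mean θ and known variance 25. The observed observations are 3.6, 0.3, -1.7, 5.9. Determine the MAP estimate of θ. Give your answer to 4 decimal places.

n = 4; x̄ = (3.6 + 0.3 + (-1.7) + 5.9)/4 = 8.1/4 = 2.025.
For a Normal prior and Normal likelihood with known variance, the posterior is Normal; its mode equals its mean, the precision-weighted average.
Prior precision 1/σ₀² = 1/2 = 0.5; data precision n/σ² = 4/25 = 0.16.
θ̂ = (0.5·1 + 0.16·2.025) / (0.5 + 0.16) = 0.824/0.66 = 206/165 ≈ 1.2485.

θ̂_MAP = 1.2485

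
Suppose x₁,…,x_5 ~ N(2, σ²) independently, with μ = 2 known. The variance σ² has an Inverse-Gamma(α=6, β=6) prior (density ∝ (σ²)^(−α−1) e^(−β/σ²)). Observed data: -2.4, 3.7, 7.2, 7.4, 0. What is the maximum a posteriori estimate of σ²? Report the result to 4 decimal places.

Sum of squared deviations about the known mean: SS = (-2.4−2)² + (3.7−2)² + (7.2−2)² + (7.4−2)² + (0−2)² = 82.45.
The Normal likelihood contributes (σ²)^(−n/2) exp(−SS/(2σ²)), so the posterior is Inverse-Gamma(α + n/2, β + SS/2) = Inverse-Gamma(8.5, 47.225).
The mode of Inverse-Gamma(a, b) is b/(a+1) = 47.225/9.5 ≈ 4.9711.

σ̂²_MAP = 4.9711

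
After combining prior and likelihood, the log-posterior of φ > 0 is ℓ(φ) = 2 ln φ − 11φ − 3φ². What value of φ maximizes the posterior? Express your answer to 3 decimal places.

ℓ'(φ) = 2/φ − 11 − 6φ. Setting this to zero and multiplying by φ: 6φ² + 11φ − 2 = 0.
φ = (−11 + √(11² + 4·6·2)) / (2·6) = (−11 + √169) / 12 = (−11 + 13)/12 = 1/6.
ℓ''(φ) = −2/φ² − 6 < 0, confirming a maximum.

φ̂_MAP = 0.167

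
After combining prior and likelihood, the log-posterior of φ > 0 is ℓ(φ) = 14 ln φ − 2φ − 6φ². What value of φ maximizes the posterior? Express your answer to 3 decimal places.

φ̂_MAP = 1.000

ℓ'(φ) = 14/φ − 2 − 12φ. Setting this to zero and multiplying by φ: 12φ² + 2φ − 14 = 0.
φ = (−2 + √(2² + 4·12·14)) / (2·12) = (−2 + √676) / 24 = (−2 + 26)/24 = 1.
ℓ''(φ) = −14/φ² − 12 < 0, confirming a maximum.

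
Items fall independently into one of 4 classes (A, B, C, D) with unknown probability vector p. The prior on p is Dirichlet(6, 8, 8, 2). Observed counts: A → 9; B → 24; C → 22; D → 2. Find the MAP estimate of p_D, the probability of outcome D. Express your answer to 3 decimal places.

MAP estimate of p_D = 0.039

The posterior is Dirichlet(αᵢ + nᵢ) = Dirichlet(15, 32, 30, 4).
For a Dirichlet(a₁,…,a_K) with all aᵢ > 1, the mode has j-th component (aⱼ − 1)/(Σaᵢ − K).
Here Σaᵢ = 81 and K = 4, so p_D = (4 − 1)/(81 − 4) = 3/77 ≈ 0.039.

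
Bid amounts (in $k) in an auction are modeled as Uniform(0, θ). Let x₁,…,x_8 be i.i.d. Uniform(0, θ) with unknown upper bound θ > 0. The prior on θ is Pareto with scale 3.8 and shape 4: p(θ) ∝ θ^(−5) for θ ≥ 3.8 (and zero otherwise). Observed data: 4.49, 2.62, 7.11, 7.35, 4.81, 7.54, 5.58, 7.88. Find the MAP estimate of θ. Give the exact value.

The Uniform(0, θ) likelihood is θ^(−n) for θ ≥ max(xᵢ), zero otherwise. Here max(xᵢ) = 7.88.
Posterior ∝ θ^(−5) · θ^(−8) = θ^(−13) on θ ≥ max(3.8, 7.88) = 7.88.
This density is strictly decreasing in θ, so the posterior mode lies at the lower boundary of the support.

θ̂_MAP = 7.88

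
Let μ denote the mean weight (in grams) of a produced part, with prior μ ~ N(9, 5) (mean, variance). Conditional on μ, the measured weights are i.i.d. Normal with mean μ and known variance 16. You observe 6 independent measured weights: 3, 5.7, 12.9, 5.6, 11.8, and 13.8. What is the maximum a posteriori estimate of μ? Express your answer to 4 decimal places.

μ̂_MAP = 8.8696

n = 6; x̄ = (3 + 5.7 + 12.9 + 5.6 + 11.8 + 13.8)/6 = 52.8/6 = 8.8.
For a Normal prior and Normal likelihood with known variance, the posterior is Normal; its mode equals its mean, the precision-weighted average.
Prior precision 1/σ₀² = 1/5 = 0.2; data precision n/σ² = 6/16 = 0.375.
μ̂ = (0.2·9 + 0.375·8.8) / (0.2 + 0.375) = 5.1/0.575 = 204/23 ≈ 8.8696.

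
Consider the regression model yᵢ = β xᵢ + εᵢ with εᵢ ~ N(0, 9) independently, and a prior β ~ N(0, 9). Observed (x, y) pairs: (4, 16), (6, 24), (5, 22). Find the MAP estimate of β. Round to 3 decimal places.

log p(β | y) = −Σ(yᵢ − βxᵢ)²/(2·9) − β²/(2·9) + const.
Setting the derivative to zero: Σxᵢ(yᵢ − βxᵢ)/9 − β/9 = 0, so β = Σxᵢyᵢ / (Σxᵢ² + σ²/τ²).
Σxᵢyᵢ = 4·16 + 6·24 + 5·22 = 318; Σxᵢ² = 77; σ²/τ² = 1.
β̂_MAP = 318 / (77 + 1) = 318/78 ≈ 4.077.

β̂_MAP = 4.077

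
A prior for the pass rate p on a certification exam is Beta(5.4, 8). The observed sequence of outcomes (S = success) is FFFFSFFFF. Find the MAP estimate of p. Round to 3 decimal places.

p̂_MAP = 0.265

Prior: Beta(5.4, 8).
Data: 1 success in 9 trials (from the sequence). The binomial likelihood contributes p(1−p)^8, so the posterior is Beta(5.4+1, 8+8) = Beta(6.4, 16).
For Beta(a, b) with a, b > 1 the mode is (a−1)/(a+b−2) = 5.4/20.4 ≈ 0.265.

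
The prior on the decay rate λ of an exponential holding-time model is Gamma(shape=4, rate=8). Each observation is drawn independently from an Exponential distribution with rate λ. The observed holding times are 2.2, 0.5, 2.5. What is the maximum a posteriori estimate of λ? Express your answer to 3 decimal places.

λ̂_MAP = 0.455

The Exponential(rate=λ) likelihood is ∝ λ^n e^(−λΣtᵢ). Here n = 3 and Σtᵢ = 2.2 + 0.5 + 2.5 = 5.2.
Posterior ∝ λ^3e^(−8λ) · λ^3e^(−5.2λ) = λ^6e^(−13.2λ), i.e. Gamma(7, 13.2).
Mode = (a−1)/b = 6/13.2 ≈ 0.455.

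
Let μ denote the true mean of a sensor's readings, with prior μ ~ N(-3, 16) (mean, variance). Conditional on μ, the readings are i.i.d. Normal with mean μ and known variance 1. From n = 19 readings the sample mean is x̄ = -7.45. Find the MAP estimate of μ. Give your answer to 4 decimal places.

n = 19, x̄ = -7.45.
For a Normal prior and Normal likelihood with known variance, the posterior is Normal; its mode equals its mean, the precision-weighted average.
Prior precision 1/σ₀² = 1/16 = 0.0625; data precision n/σ² = 19/1 = 19.
μ̂ = (0.0625·(-3) + 19·(-7.45)) / (0.0625 + 19) = (-141.7375)/19.0625 = -11339/1525 ≈ -7.4354.

μ̂_MAP = -7.4354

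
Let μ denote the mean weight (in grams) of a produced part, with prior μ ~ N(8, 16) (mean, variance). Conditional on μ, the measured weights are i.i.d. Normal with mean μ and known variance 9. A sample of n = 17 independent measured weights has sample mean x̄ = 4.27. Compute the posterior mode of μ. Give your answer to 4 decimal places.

n = 17, x̄ = 4.27.
For a Normal prior and Normal likelihood with known variance, the posterior is Normal; its mode equals its mean, the precision-weighted average.
Prior precision 1/σ₀² = 1/16 = 0.0625; data precision n/σ² = 17/9.
μ̂ = (0.0625·8 + (17/9)·4.27) / (0.0625 + 17/9) = (7709/900)/(281/144) = 30836/7025 ≈ 4.3895.

μ̂_MAP = 4.3895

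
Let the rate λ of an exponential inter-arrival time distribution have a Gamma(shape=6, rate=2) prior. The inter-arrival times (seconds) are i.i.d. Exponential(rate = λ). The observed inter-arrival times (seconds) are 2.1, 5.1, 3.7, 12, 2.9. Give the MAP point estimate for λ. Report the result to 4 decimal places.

The Exponential(rate=λ) likelihood is ∝ λ^n e^(−λΣtᵢ). Here n = 5 and Σtᵢ = 2.1 + 5.1 + 3.7 + 12 + 2.9 = 25.8.
Posterior ∝ λ^5e^(−2λ) · λ^5e^(−25.8λ) = λ^10e^(−27.8λ), i.e. Gamma(11, 27.8).
Mode = (a−1)/b = 10/27.8 ≈ 0.3597.

λ̂_MAP = 0.3597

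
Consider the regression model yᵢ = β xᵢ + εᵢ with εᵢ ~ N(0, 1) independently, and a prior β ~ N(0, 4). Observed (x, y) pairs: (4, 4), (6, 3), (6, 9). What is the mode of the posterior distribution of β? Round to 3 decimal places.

β̂_MAP = 0.997

log p(β | y) = −Σ(yᵢ − βxᵢ)²/(2·1) − β²/(2·4) + const.
Setting the derivative to zero: Σxᵢ(yᵢ − βxᵢ)/1 − β/4 = 0, so β = Σxᵢyᵢ / (Σxᵢ² + σ²/τ²).
Σxᵢyᵢ = 4·4 + 6·3 + 6·9 = 88; Σxᵢ² = 88; σ²/τ² = 0.25.
β̂_MAP = 88 / (88 + 0.25) = 88/88.25 ≈ 0.997.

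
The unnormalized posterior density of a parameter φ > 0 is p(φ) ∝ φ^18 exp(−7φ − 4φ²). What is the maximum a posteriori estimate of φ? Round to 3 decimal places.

ℓ'(φ) = 18/φ − 7 − 8φ. Setting this to zero and multiplying by φ: 8φ² + 7φ − 18 = 0.
φ = (−7 + √(7² + 4·8·18)) / (2·8) = (−7 + √625) / 16 = (−7 + 25)/16 = 9/8.
ℓ''(φ) = −18/φ² − 8 < 0, confirming a maximum.

φ̂_MAP = 1.125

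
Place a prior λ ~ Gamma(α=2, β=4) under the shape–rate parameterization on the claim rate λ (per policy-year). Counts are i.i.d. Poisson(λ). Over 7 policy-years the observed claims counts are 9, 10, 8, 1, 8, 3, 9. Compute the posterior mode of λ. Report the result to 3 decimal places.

Σxᵢ = 9+10+8+1+8+3+9 = 48, with n = 7.
Posterior ∝ λe^(−4λ) · λ^48e^(−7λ) = λ^49e^(−11λ), i.e. Gamma(shape=50, rate=11).
The mode of a Gamma(a, b) with a ≥ 1 (shape–rate) is (a−1)/b = 49/11 ≈ 4.455.

λ̂_MAP = 4.455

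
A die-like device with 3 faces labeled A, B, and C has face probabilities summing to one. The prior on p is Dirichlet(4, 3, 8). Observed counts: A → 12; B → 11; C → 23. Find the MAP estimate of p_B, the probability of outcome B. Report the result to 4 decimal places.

The posterior is Dirichlet(αᵢ + nᵢ) = Dirichlet(16, 14, 31).
For a Dirichlet(a₁,…,a_K) with all aᵢ > 1, the mode has j-th component (aⱼ − 1)/(Σaᵢ − K).
Here Σaᵢ = 61 and K = 3, so p_B = (14 − 1)/(61 − 3) = 13/58 ≈ 0.2241.

MAP estimate of p_B = 0.2241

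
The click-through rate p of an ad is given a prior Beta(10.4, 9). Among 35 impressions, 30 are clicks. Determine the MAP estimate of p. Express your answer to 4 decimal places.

p̂_MAP = 0.7519

Prior: Beta(10.4, 9).
Data: 30 successes in 35 trials. The binomial likelihood contributes p^30(1−p)^5, so the posterior is Beta(10.4+30, 9+5) = Beta(40.4, 14).
For Beta(a, b) with a, b > 1 the mode is (a−1)/(a+b−2) = 39.4/52.4 ≈ 0.7519.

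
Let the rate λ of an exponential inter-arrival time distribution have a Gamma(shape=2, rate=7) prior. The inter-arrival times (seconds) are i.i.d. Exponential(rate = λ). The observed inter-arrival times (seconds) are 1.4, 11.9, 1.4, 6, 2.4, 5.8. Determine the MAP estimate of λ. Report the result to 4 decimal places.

The Exponential(rate=λ) likelihood is ∝ λ^n e^(−λΣtᵢ). Here n = 6 and Σtᵢ = 1.4 + 11.9 + 1.4 + 6 + 2.4 + 5.8 = 28.9.
Posterior ∝ λe^(−7λ) · λ^6e^(−28.9λ) = λ^7e^(−35.9λ), i.e. Gamma(8, 35.9).
Mode = (a−1)/b = 7/35.9 ≈ 0.1950.

λ̂_MAP = 0.1950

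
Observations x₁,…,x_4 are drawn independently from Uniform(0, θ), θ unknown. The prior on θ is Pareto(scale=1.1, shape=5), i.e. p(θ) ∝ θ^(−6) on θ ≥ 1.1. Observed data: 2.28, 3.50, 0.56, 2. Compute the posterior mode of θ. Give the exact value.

The Uniform(0, θ) likelihood is θ^(−n) for θ ≥ max(xᵢ), zero otherwise. Here max(xᵢ) = 3.50.
Posterior ∝ θ^(−6) · θ^(−4) = θ^(−10) on θ ≥ max(1.1, 3.50) = 3.50.
This density is strictly decreasing in θ, so the posterior mode lies at the lower boundary of the support.

θ̂_MAP = 3.50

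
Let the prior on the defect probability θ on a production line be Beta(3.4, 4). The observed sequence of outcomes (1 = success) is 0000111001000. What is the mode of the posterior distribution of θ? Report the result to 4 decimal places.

θ̂_MAP = 0.3478

Prior: Beta(3.4, 4).
Data: 4 successes in 13 trials (from the sequence). The binomial likelihood contributes θ^4(1−θ)^9, so the posterior is Beta(3.4+4, 4+9) = Beta(7.4, 13).
For Beta(a, b) with a, b > 1 the mode is (a−1)/(a+b−2) = 6.4/18.4 ≈ 0.3478.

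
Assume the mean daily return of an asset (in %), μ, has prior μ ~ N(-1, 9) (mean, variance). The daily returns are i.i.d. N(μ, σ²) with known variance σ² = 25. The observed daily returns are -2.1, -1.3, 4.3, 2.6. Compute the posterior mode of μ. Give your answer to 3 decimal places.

μ̂_MAP = 0.107

n = 4; x̄ = ((-2.1) + (-1.3) + 4.3 + 2.6)/4 = 3.5/4 = 0.875.
For a Normal prior and Normal likelihood with known variance, the posterior is Normal; its mode equals its mean, the precision-weighted average.
Prior precision 1/σ₀² = 1/9; data precision n/σ² = 4/25 = 0.16.
μ̂ = ((1/9)·(-1) + 0.16·0.875) / (1/9 + 0.16) = (13/450)/(61/225) = 13/122 ≈ 0.107.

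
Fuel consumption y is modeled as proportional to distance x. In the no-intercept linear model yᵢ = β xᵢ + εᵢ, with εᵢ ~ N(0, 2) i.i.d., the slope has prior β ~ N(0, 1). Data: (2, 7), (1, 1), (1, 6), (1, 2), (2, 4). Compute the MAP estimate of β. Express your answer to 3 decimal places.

log p(β | y) = −Σ(yᵢ − βxᵢ)²/(2·2) − β²/(2·1) + const.
Setting the derivative to zero: Σxᵢ(yᵢ − βxᵢ)/2 − β/1 = 0, so β = Σxᵢyᵢ / (Σxᵢ² + σ²/τ²).
Σxᵢyᵢ = 2·7 + 1·1 + 1·6 + 1·2 + 2·4 = 31; Σxᵢ² = 11; σ²/τ² = 2.
β̂_MAP = 31 / (11 + 2) = 31/13 ≈ 2.385.

β̂_MAP = 2.385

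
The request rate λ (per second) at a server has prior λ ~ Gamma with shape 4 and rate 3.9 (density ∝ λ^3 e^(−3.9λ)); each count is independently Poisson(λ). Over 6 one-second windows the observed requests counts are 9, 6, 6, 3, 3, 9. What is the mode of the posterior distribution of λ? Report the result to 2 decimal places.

Σxᵢ = 9+6+6+3+3+9 = 36, with n = 6.
Posterior ∝ λ^3e^(−3.9λ) · λ^36e^(−6λ) = λ^39e^(−9.9λ), i.e. Gamma(shape=40, rate=9.9).
The mode of a Gamma(a, b) with a ≥ 1 (shape–rate) is (a−1)/b = 39/9.9 ≈ 3.94.

λ̂_MAP = 3.94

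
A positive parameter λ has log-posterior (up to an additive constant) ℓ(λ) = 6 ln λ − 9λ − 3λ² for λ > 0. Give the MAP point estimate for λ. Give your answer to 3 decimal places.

ℓ'(λ) = 6/λ − 9 − 6λ. Setting this to zero and multiplying by λ: 6λ² + 9λ − 6 = 0.
λ = (−9 + √(9² + 4·6·6)) / (2·6) = (−9 + √225) / 12 = (−9 + 15)/12 = 1/2.
ℓ''(λ) = −6/λ² − 6 < 0, confirming a maximum.

λ̂_MAP = 0.500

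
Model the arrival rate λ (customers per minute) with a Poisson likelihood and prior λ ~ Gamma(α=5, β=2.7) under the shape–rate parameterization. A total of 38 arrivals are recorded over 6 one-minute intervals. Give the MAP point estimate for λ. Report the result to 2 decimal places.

λ̂_MAP = 4.83

Σxᵢ = 38, n = 6.
Posterior ∝ λ^4e^(−2.7λ) · λ^38e^(−6λ) = λ^42e^(−8.7λ), i.e. Gamma(shape=43, rate=8.7).
The mode of a Gamma(a, b) with a ≥ 1 (shape–rate) is (a−1)/b = 42/8.7 ≈ 4.83.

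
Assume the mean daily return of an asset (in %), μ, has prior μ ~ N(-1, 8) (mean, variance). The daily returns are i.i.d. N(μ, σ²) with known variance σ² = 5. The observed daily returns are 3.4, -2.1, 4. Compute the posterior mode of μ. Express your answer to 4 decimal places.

μ̂_MAP = 1.2897

n = 3; x̄ = (3.4 + (-2.1) + 4)/3 = 5.3/3 = 53/30 ≈ 1.7667.
For a Normal prior and Normal likelihood with known variance, the posterior is Normal; its mode equals its mean, the precision-weighted average.
Prior precision 1/σ₀² = 1/8 = 0.125; data precision n/σ² = 3/5 = 0.6.
μ̂ = (0.125·(-1) + 0.6·(53/30)) / (0.125 + 0.6) = 0.935/0.725 = 187/145 ≈ 1.2897.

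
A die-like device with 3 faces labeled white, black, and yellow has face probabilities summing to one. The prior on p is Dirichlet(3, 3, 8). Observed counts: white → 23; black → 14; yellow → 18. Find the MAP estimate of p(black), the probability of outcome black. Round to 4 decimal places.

MAP estimate of p(black) = 0.2424

The posterior is Dirichlet(αᵢ + nᵢ) = Dirichlet(26, 17, 26).
For a Dirichlet(a₁,…,a_K) with all aᵢ > 1, the mode has j-th component (aⱼ − 1)/(Σaᵢ − K).
Here Σaᵢ = 69 and K = 3, so p(black) = (17 − 1)/(69 − 3) = 16/66 ≈ 0.2424.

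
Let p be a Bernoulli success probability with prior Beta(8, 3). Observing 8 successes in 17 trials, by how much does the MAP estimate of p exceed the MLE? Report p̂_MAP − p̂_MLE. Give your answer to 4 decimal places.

Posterior is Beta(16, 12); MAP = (16−1)/(28−2) = 15/26 ≈ 0.57692.
MLE ignores the prior: p̂_MLE = k/n = 8/17 ≈ 0.47059.
Difference = 15/26 − 8/17 = 47/442 ≈ 0.1063.

MAP − MLE = 0.1063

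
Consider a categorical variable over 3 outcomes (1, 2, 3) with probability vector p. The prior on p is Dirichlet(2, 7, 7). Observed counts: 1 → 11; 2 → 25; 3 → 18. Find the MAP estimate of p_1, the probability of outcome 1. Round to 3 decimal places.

MAP estimate: 0.179

The posterior is Dirichlet(αᵢ + nᵢ) = Dirichlet(13, 32, 25).
For a Dirichlet(a₁,…,a_K) with all aᵢ > 1, the mode has j-th component (aⱼ − 1)/(Σaᵢ − K).
Here Σaᵢ = 70 and K = 3, so p_1 = (13 − 1)/(70 − 3) = 12/67 ≈ 0.179.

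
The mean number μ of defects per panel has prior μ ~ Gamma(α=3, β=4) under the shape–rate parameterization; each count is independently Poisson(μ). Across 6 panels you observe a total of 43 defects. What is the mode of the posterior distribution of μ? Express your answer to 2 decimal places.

Σxᵢ = 43, n = 6.
Posterior ∝ μ^2e^(−4μ) · μ^43e^(−6μ) = μ^45e^(−10μ), i.e. Gamma(shape=46, rate=10).
The mode of a Gamma(a, b) with a ≥ 1 (shape–rate) is (a−1)/b = 45/10 ≈ 4.50.

μ̂_MAP = 4.50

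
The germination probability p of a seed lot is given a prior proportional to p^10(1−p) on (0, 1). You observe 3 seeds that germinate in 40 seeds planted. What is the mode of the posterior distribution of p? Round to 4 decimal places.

The prior density ∝ p^10(1−p)^1 is the kernel of Beta(11, 2).
Data: 3 successes in 40 trials. The binomial likelihood contributes p^3(1−p)^37, so the posterior is Beta(11+3, 2+37) = Beta(14, 39).
For Beta(a, b) with a, b > 1 the mode is (a−1)/(a+b−2) = 13/51 ≈ 0.2549.

p̂_MAP = 0.2549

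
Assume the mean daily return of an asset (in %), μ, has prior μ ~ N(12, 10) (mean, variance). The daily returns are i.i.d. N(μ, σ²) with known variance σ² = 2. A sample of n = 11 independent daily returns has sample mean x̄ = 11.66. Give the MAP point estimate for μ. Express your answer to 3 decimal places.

n = 11, x̄ = 11.66.
For a Normal prior and Normal likelihood with known variance, the posterior is Normal; its mode equals its mean, the precision-weighted average.
Prior precision 1/σ₀² = 1/10 = 0.1; data precision n/σ² = 11/2 = 5.5.
μ̂ = (0.1·12 + 5.5·11.66) / (0.1 + 5.5) = 65.33/5.6 = 6533/560 ≈ 11.666.

μ̂_MAP = 11.666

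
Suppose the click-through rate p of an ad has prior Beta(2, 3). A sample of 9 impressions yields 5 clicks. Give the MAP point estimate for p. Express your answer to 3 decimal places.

p̂_MAP = 0.500

Prior: Beta(2, 3).
Data: 5 successes in 9 trials. The binomial likelihood contributes p^5(1−p)^4, so the posterior is Beta(2+5, 3+4) = Beta(7, 7).
For Beta(a, b) with a, b > 1 the mode is (a−1)/(a+b−2) = 6/12 ≈ 0.500.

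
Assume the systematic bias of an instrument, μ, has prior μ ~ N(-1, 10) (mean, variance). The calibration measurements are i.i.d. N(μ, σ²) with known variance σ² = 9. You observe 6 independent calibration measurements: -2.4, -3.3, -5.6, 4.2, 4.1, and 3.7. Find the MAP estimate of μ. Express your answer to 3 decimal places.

μ̂_MAP = -0.029

n = 6; x̄ = ((-2.4) + (-3.3) + (-5.6) + 4.2 + 4.1 + 3.7)/6 = 0.7/6 = 7/60 ≈ 0.1167.
For a Normal prior and Normal likelihood with known variance, the posterior is Normal; its mode equals its mean, the precision-weighted average.
Prior precision 1/σ₀² = 1/10 = 0.1; data precision n/σ² = 6/9 = 2/3.
μ̂ = (0.1·(-1) + (2/3)·(7/60)) / (0.1 + 2/3) = (-1/45)/(23/30) = -2/69 ≈ -0.029.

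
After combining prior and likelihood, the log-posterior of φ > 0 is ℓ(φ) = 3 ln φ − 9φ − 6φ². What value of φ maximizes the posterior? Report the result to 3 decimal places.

ℓ'(φ) = 3/φ − 9 − 12φ. Setting this to zero and multiplying by φ: 12φ² + 9φ − 3 = 0.
φ = (−9 + √(9² + 4·12·3)) / (2·12) = (−9 + √225) / 24 = (−9 + 15)/24 = 1/4.
ℓ''(φ) = −3/φ² − 12 < 0, confirming a maximum.

φ̂_MAP = 0.250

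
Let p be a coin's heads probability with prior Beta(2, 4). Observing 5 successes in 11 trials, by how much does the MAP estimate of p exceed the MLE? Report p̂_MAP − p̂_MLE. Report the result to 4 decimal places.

Posterior is Beta(7, 10); MAP = (7−1)/(17−2) = 6/15 ≈ 0.40000.
MLE ignores the prior: p̂_MLE = k/n = 5/11 ≈ 0.45455.
Difference = 6/15 − 5/11 = -3/55 ≈ -0.0545.

MAP − MLE = -0.0545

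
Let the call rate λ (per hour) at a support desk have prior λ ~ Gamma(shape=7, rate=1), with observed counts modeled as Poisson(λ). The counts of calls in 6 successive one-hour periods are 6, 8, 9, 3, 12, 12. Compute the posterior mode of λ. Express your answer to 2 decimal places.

Σxᵢ = 6+8+9+3+12+12 = 50, with n = 6.
Posterior ∝ λ^6e^(−1λ) · λ^50e^(−6λ) = λ^56e^(−7λ), i.e. Gamma(shape=57, rate=7).
The mode of a Gamma(a, b) with a ≥ 1 (shape–rate) is (a−1)/b = 56/7 ≈ 8.00.

λ̂_MAP = 8.00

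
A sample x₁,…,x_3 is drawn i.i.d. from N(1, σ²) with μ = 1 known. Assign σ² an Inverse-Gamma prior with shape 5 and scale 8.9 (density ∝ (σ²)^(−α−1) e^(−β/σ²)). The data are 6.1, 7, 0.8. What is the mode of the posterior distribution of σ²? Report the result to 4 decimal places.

Sum of squared deviations about the known mean: SS = (6.1−1)² + (7−1)² + (0.8−1)² = 62.05.
The Normal likelihood contributes (σ²)^(−n/2) exp(−SS/(2σ²)), so the posterior is Inverse-Gamma(α + n/2, β + SS/2) = Inverse-Gamma(6.5, 39.925).
The mode of Inverse-Gamma(a, b) is b/(a+1) = 39.925/7.5 ≈ 5.3233.

σ̂²_MAP = 5.3233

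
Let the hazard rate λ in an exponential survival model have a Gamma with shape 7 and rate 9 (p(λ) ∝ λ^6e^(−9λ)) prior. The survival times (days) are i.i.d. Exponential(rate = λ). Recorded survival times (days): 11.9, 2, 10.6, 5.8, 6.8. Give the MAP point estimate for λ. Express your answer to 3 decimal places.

The Exponential(rate=λ) likelihood is ∝ λ^n e^(−λΣtᵢ). Here n = 5 and Σtᵢ = 11.9 + 2 + 10.6 + 5.8 + 6.8 = 37.1.
Posterior ∝ λ^6e^(−9λ) · λ^5e^(−37.1λ) = λ^11e^(−46.1λ), i.e. Gamma(12, 46.1).
Mode = (a−1)/b = 11/46.1 ≈ 0.239.

λ̂_MAP = 0.239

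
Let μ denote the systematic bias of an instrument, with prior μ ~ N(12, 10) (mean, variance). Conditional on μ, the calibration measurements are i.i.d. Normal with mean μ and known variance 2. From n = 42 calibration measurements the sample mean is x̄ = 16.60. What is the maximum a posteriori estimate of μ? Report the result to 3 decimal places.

n = 42, x̄ = 16.60.
For a Normal prior and Normal likelihood with known variance, the posterior is Normal; its mode equals its mean, the precision-weighted average.
Prior precision 1/σ₀² = 1/10 = 0.1; data precision n/σ² = 42/2 = 21.
μ̂ = (0.1·12 + 21·16.6) / (0.1 + 21) = 349.8/21.1 = 3498/211 ≈ 16.578.

μ̂_MAP = 16.578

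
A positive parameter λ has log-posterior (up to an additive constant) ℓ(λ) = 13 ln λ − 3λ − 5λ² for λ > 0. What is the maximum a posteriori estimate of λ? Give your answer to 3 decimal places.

ℓ'(λ) = 13/λ − 3 − 10λ. Setting this to zero and multiplying by λ: 10λ² + 3λ − 13 = 0.
λ = (−3 + √(3² + 4·10·13)) / (2·10) = (−3 + √529) / 20 = (−3 + 23)/20 = 1.
ℓ''(λ) = −13/λ² − 10 < 0, confirming a maximum.

λ̂_MAP = 1.000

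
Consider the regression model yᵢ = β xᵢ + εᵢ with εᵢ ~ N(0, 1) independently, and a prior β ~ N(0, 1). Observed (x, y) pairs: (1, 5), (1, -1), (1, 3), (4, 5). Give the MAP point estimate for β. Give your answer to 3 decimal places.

β̂_MAP = 1.350

log p(β | y) = −Σ(yᵢ − βxᵢ)²/(2·1) − β²/(2·1) + const.
Setting the derivative to zero: Σxᵢ(yᵢ − βxᵢ)/1 − β/1 = 0, so β = Σxᵢyᵢ / (Σxᵢ² + σ²/τ²).
Σxᵢyᵢ = 1·5 + 1·(-1) + 1·3 + 4·5 = 27; Σxᵢ² = 19; σ²/τ² = 1.
β̂_MAP = 27 / (19 + 1) = 27/20 ≈ 1.350.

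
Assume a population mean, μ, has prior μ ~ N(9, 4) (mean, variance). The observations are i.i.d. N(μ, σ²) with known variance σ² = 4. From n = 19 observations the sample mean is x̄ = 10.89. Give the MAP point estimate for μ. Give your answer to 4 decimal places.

μ̂_MAP = 10.7955

n = 19, x̄ = 10.89.
For a Normal prior and Normal likelihood with known variance, the posterior is Normal; its mode equals its mean, the precision-weighted average.
Prior precision 1/σ₀² = 1/4 = 0.25; data precision n/σ² = 19/4 = 4.75.
μ̂ = (0.25·9 + 4.75·10.89) / (0.25 + 4.75) = 53.9775/5 = 10.7955.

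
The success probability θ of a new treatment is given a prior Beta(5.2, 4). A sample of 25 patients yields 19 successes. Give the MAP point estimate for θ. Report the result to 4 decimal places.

θ̂_MAP = 0.7205

Prior: Beta(5.2, 4).
Data: 19 successes in 25 trials. The binomial likelihood contributes θ^19(1−θ)^6, so the posterior is Beta(5.2+19, 4+6) = Beta(24.2, 10).
For Beta(a, b) with a, b > 1 the mode is (a−1)/(a+b−2) = 23.2/32.2 ≈ 0.7205.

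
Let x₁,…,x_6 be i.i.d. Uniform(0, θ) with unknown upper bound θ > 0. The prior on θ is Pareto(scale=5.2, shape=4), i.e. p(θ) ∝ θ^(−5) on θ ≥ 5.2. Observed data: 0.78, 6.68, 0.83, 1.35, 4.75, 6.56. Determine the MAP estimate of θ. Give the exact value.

θ̂_MAP = 6.68

The Uniform(0, θ) likelihood is θ^(−n) for θ ≥ max(xᵢ), zero otherwise. Here max(xᵢ) = 6.68.
Posterior ∝ θ^(−5) · θ^(−6) = θ^(−11) on θ ≥ max(5.2, 6.68) = 6.68.
This density is strictly decreasing in θ, so the posterior mode lies at the lower boundary of the support.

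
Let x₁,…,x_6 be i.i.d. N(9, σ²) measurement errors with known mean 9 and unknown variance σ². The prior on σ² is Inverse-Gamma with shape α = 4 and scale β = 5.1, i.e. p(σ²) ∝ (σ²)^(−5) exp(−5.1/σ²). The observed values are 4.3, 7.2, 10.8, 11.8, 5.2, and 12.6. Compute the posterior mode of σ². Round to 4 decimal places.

Sum of squared deviations about the known mean: SS = (4.3−9)² + (7.2−9)² + (10.8−9)² + (11.8−9)² + (5.2−9)² + (12.6−9)² = 63.81.
The Normal likelihood contributes (σ²)^(−n/2) exp(−SS/(2σ²)), so the posterior is Inverse-Gamma(α + n/2, β + SS/2) = Inverse-Gamma(7, 37.005).
The mode of Inverse-Gamma(a, b) is b/(a+1) = 37.005/8 ≈ 4.6256.

σ̂²_MAP = 4.6256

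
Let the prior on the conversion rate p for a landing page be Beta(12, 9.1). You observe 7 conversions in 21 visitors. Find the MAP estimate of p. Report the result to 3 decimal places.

p̂_MAP = 0.449

Prior: Beta(12, 9.1).
Data: 7 successes in 21 trials. The binomial likelihood contributes p^7(1−p)^14, so the posterior is Beta(12+7, 9.1+14) = Beta(19, 23.1).
For Beta(a, b) with a, b > 1 the mode is (a−1)/(a+b−2) = 18/40.1 ≈ 0.449.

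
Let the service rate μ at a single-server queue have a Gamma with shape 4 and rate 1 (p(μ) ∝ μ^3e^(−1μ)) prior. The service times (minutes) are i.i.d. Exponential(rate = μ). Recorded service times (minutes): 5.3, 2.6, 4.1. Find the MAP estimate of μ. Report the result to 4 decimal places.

The Exponential(rate=μ) likelihood is ∝ μ^n e^(−μΣtᵢ). Here n = 3 and Σtᵢ = 5.3 + 2.6 + 4.1 = 12.
Posterior ∝ μ^3e^(−1μ) · μ^3e^(−12μ) = μ^6e^(−13μ), i.e. Gamma(7, 13).
Mode = (a−1)/b = 6/13 ≈ 0.4615.

μ̂_MAP = 0.4615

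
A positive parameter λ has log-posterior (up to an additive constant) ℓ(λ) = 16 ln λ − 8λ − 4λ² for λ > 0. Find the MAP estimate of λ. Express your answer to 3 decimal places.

ℓ'(λ) = 16/λ − 8 − 8λ. Setting this to zero and multiplying by λ: 8λ² + 8λ − 16 = 0.
λ = (−8 + √(8² + 4·8·16)) / (2·8) = (−8 + √576) / 16 = (−8 + 24)/16 = 1.
ℓ''(λ) = −16/λ² − 8 < 0, confirming a maximum.

λ̂_MAP = 1.000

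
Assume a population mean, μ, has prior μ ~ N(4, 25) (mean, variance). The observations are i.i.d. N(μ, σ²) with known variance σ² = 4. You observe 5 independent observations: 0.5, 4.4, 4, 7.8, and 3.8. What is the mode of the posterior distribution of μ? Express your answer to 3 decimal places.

μ̂_MAP = 4.097

n = 5; x̄ = (0.5 + 4.4 + 4 + 7.8 + 3.8)/5 = 20.5/5 = 4.1.
For a Normal prior and Normal likelihood with known variance, the posterior is Normal; its mode equals its mean, the precision-weighted average.
Prior precision 1/σ₀² = 1/25 = 0.04; data precision n/σ² = 5/4 = 1.25.
μ̂ = (0.04·4 + 1.25·4.1) / (0.04 + 1.25) = 5.285/1.29 = 1057/258 ≈ 4.097.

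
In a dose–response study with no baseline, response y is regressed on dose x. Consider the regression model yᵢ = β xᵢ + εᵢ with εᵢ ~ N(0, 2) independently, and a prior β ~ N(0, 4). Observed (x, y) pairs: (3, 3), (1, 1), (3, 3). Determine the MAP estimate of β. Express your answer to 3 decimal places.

log p(β | y) = −Σ(yᵢ − βxᵢ)²/(2·2) − β²/(2·4) + const.
Setting the derivative to zero: Σxᵢ(yᵢ − βxᵢ)/2 − β/4 = 0, so β = Σxᵢyᵢ / (Σxᵢ² + σ²/τ²).
Σxᵢyᵢ = 3·3 + 1·1 + 3·3 = 19; Σxᵢ² = 19; σ²/τ² = 0.5.
β̂_MAP = 19 / (19 + 0.5) = 19/19.5 ≈ 0.974.

β̂_MAP = 0.974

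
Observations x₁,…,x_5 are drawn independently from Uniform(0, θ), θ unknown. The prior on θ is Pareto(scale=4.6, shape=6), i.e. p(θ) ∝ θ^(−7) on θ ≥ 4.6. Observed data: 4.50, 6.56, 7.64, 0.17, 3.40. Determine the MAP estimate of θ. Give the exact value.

θ̂_MAP = 7.64

The Uniform(0, θ) likelihood is θ^(−n) for θ ≥ max(xᵢ), zero otherwise. Here max(xᵢ) = 7.64.
Posterior ∝ θ^(−7) · θ^(−5) = θ^(−12) on θ ≥ max(4.6, 7.64) = 7.64.
This density is strictly decreasing in θ, so the posterior mode lies at the lower boundary of the support.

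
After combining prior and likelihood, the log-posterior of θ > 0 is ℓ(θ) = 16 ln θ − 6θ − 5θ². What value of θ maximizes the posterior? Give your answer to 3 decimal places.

ℓ'(θ) = 16/θ − 6 − 10θ. Setting this to zero and multiplying by θ: 10θ² + 6θ − 16 = 0.
θ = (−6 + √(6² + 4·10·16)) / (2·10) = (−6 + √676) / 20 = (−6 + 26)/20 = 1.
ℓ''(θ) = −16/θ² − 10 < 0, confirming a maximum.

θ̂_MAP = 1.000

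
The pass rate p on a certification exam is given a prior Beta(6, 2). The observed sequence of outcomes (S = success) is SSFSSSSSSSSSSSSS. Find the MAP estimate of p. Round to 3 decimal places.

Prior: Beta(6, 2).
Data: 15 successes in 16 trials (from the sequence). The binomial likelihood contributes p^15(1−p)^1, so the posterior is Beta(6+15, 2+1) = Beta(21, 3).
For Beta(a, b) with a, b > 1 the mode is (a−1)/(a+b−2) = 20/22 ≈ 0.909.

p̂_MAP = 0.909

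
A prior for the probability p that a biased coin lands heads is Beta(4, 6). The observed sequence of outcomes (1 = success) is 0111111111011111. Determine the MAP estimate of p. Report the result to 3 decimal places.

Prior: Beta(4, 6).
Data: 14 successes in 16 trials (from the sequence). The binomial likelihood contributes p^14(1−p)^2, so the posterior is Beta(4+14, 6+2) = Beta(18, 8).
For Beta(a, b) with a, b > 1 the mode is (a−1)/(a+b−2) = 17/24 ≈ 0.708.

p̂_MAP = 0.708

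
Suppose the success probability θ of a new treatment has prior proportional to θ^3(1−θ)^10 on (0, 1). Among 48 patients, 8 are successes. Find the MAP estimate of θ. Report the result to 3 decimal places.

θ̂_MAP = 0.180

The prior density ∝ θ^3(1−θ)^10 is the kernel of Beta(4, 11).
Data: 8 successes in 48 trials. The binomial likelihood contributes θ^8(1−θ)^40, so the posterior is Beta(4+8, 11+40) = Beta(12, 51).
For Beta(a, b) with a, b > 1 the mode is (a−1)/(a+b−2) = 11/61 ≈ 0.180.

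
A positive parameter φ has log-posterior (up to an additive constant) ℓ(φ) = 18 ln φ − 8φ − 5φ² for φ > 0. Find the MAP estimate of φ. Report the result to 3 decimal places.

ℓ'(φ) = 18/φ − 8 − 10φ. Setting this to zero and multiplying by φ: 10φ² + 8φ − 18 = 0.
φ = (−8 + √(8² + 4·10·18)) / (2·10) = (−8 + √784) / 20 = (−8 + 28)/20 = 1.
ℓ''(φ) = −18/φ² − 10 < 0, confirming a maximum.

φ̂_MAP = 1.000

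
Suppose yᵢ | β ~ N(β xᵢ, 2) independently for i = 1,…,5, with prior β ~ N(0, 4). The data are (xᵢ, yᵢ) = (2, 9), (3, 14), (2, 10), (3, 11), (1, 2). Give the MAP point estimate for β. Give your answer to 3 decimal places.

β̂_MAP = 4.182

log p(β | y) = −Σ(yᵢ − βxᵢ)²/(2·2) − β²/(2·4) + const.
Setting the derivative to zero: Σxᵢ(yᵢ − βxᵢ)/2 − β/4 = 0, so β = Σxᵢyᵢ / (Σxᵢ² + σ²/τ²).
Σxᵢyᵢ = 2·9 + 3·14 + 2·10 + 3·11 + 1·2 = 115; Σxᵢ² = 27; σ²/τ² = 0.5.
β̂_MAP = 115 / (27 + 0.5) = 115/27.5 ≈ 4.182.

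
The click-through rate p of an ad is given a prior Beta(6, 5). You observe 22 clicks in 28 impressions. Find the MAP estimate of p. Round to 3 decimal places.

Prior: Beta(6, 5).
Data: 22 successes in 28 trials. The binomial likelihood contributes p^22(1−p)^6, so the posterior is Beta(6+22, 5+6) = Beta(28, 11).
For Beta(a, b) with a, b > 1 the mode is (a−1)/(a+b−2) = 27/37 ≈ 0.730.

p̂_MAP = 0.730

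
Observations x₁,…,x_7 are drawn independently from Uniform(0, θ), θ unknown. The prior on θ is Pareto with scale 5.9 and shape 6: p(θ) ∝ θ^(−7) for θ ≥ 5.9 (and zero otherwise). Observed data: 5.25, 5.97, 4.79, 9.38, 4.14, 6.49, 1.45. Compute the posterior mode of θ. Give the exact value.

The Uniform(0, θ) likelihood is θ^(−n) for θ ≥ max(xᵢ), zero otherwise. Here max(xᵢ) = 9.38.
Posterior ∝ θ^(−7) · θ^(−7) = θ^(−14) on θ ≥ max(5.9, 9.38) = 9.38.
This density is strictly decreasing in θ, so the posterior mode lies at the lower boundary of the support.

θ̂_MAP = 9.38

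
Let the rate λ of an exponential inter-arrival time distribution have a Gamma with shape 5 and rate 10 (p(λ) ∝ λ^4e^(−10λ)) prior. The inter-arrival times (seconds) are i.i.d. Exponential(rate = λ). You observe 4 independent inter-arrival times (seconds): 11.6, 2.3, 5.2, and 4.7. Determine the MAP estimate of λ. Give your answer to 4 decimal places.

The Exponential(rate=λ) likelihood is ∝ λ^n e^(−λΣtᵢ). Here n = 4 and Σtᵢ = 11.6 + 2.3 + 5.2 + 4.7 = 23.8.
Posterior ∝ λ^4e^(−10λ) · λ^4e^(−23.8λ) = λ^8e^(−33.8λ), i.e. Gamma(9, 33.8).
Mode = (a−1)/b = 8/33.8 ≈ 0.2367.

λ̂_MAP = 0.2367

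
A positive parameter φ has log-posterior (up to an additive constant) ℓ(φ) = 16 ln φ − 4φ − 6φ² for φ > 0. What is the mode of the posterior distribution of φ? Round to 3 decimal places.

φ̂_MAP = 1.000

ℓ'(φ) = 16/φ − 4 − 12φ. Setting this to zero and multiplying by φ: 12φ² + 4φ − 16 = 0.
φ = (−4 + √(4² + 4·12·16)) / (2·12) = (−4 + √784) / 24 = (−4 + 28)/24 = 1.
ℓ''(φ) = −16/φ² − 12 < 0, confirming a maximum.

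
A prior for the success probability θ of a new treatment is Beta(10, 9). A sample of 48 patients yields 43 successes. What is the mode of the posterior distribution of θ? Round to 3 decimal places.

Prior: Beta(10, 9).
Data: 43 successes in 48 trials. The binomial likelihood contributes θ^43(1−θ)^5, so the posterior is Beta(10+43, 9+5) = Beta(53, 14).
For Beta(a, b) with a, b > 1 the mode is (a−1)/(a+b−2) = 52/65 ≈ 0.800.

θ̂_MAP = 0.800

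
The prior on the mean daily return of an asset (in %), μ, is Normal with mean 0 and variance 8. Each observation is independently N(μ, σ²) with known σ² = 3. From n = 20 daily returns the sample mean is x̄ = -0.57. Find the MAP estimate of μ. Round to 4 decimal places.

μ̂_MAP = -0.5595

n = 20, x̄ = -0.57.
For a Normal prior and Normal likelihood with known variance, the posterior is Normal; its mode equals its mean, the precision-weighted average.
Prior precision 1/σ₀² = 1/8 = 0.125; data precision n/σ² = 20/3.
μ̂ = (0.125·0 + (20/3)·(-0.57)) / (0.125 + 20/3) = (-3.8)/(163/24) = -456/815 ≈ -0.5595.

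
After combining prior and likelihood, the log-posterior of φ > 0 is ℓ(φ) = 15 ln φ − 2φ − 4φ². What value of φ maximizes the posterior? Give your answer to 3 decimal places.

φ̂_MAP = 1.250

ℓ'(φ) = 15/φ − 2 − 8φ. Setting this to zero and multiplying by φ: 8φ² + 2φ − 15 = 0.
φ = (−2 + √(2² + 4·8·15)) / (2·8) = (−2 + √484) / 16 = (−2 + 22)/16 = 5/4.
ℓ''(φ) = −15/φ² − 8 < 0, confirming a maximum.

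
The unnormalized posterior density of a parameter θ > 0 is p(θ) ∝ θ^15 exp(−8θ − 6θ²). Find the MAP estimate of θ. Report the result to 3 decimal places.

ℓ'(θ) = 15/θ − 8 − 12θ. Setting this to zero and multiplying by θ: 12θ² + 8θ − 15 = 0.
θ = (−8 + √(8² + 4·12·15)) / (2·12) = (−8 + √784) / 24 = (−8 + 28)/24 = 5/6.
ℓ''(θ) = −15/θ² − 12 < 0, confirming a maximum.

θ̂_MAP = 0.833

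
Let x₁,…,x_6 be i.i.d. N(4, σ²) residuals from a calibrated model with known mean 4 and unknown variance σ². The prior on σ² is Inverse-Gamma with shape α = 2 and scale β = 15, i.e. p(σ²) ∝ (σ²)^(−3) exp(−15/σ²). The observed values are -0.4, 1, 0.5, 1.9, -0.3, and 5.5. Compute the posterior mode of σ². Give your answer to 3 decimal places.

σ̂²_MAP = 7.980

Sum of squared deviations about the known mean: SS = (-0.4−4)² + (1−4)² + (0.5−4)² + (1.9−4)² + (-0.3−4)² + (5.5−4)² = 65.76.
The Normal likelihood contributes (σ²)^(−n/2) exp(−SS/(2σ²)), so the posterior is Inverse-Gamma(α + n/2, β + SS/2) = Inverse-Gamma(5, 47.88).
The mode of Inverse-Gamma(a, b) is b/(a+1) = 47.88/6 ≈ 7.980.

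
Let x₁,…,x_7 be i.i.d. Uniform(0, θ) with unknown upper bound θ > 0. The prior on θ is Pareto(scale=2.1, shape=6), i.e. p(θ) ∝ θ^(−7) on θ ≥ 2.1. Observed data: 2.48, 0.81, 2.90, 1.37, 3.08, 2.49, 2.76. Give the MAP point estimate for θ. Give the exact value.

θ̂_MAP = 3.08

The Uniform(0, θ) likelihood is θ^(−n) for θ ≥ max(xᵢ), zero otherwise. Here max(xᵢ) = 3.08.
Posterior ∝ θ^(−7) · θ^(−7) = θ^(−14) on θ ≥ max(2.1, 3.08) = 3.08.
This density is strictly decreasing in θ, so the posterior mode lies at the lower boundary of the support.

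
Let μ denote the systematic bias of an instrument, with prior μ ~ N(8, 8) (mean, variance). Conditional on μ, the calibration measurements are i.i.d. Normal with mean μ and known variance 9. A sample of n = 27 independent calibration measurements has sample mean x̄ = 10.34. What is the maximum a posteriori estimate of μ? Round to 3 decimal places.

μ̂_MAP = 10.246

n = 27, x̄ = 10.34.
For a Normal prior and Normal likelihood with known variance, the posterior is Normal; its mode equals its mean, the precision-weighted average.
Prior precision 1/σ₀² = 1/8 = 0.125; data precision n/σ² = 27/9 = 3.
μ̂ = (0.125·8 + 3·10.34) / (0.125 + 3) = 32.02/3.125 = 10.2464 ≈ 10.246.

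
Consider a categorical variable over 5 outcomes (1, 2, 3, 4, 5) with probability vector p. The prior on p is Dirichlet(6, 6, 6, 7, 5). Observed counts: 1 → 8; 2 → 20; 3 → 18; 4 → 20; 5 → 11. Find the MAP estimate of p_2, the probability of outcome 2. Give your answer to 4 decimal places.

MAP estimate: 0.2451

The posterior is Dirichlet(αᵢ + nᵢ) = Dirichlet(14, 26, 24, 27, 16).
For a Dirichlet(a₁,…,a_K) with all aᵢ > 1, the mode has j-th component (aⱼ − 1)/(Σaᵢ − K).
Here Σaᵢ = 107 and K = 5, so p_2 = (26 − 1)/(107 − 5) = 25/102 ≈ 0.2451.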